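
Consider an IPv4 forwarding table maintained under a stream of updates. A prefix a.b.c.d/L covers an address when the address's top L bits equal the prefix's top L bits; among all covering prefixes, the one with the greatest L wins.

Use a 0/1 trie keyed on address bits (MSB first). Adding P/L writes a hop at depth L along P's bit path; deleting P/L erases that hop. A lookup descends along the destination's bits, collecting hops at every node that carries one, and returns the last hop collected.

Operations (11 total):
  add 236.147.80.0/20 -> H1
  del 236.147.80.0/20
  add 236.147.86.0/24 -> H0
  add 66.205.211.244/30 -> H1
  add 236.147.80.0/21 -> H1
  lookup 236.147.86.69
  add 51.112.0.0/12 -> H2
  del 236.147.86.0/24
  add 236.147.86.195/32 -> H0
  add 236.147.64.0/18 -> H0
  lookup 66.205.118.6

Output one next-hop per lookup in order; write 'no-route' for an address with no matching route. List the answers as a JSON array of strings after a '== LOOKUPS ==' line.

Apply in order:
  add 236.147.80.0/20 -> H1 at depth 20
  del 236.147.80.0/20 (clear depth 20)
  add 236.147.86.0/24 -> H0 at depth 24
  add 66.205.211.244/30 -> H1 at depth 30
  add 236.147.80.0/21 -> H1 at depth 21
  Q 236.147.86.69: descend 111011001001001101010110 ; hops seen [H1,H0] ; pick H0
  add 51.112.0.0/12 -> H2 at depth 12
  del 236.147.86.0/24 (clear depth 24)
  add 236.147.86.195/32 -> H0 at depth 32
  add 236.147.64.0/18 -> H0 at depth 18
  Q 66.205.118.6: descend 0100001011001101 ; hops seen [∅] ; pick no-route

== LOOKUPS ==
["H0","no-route"]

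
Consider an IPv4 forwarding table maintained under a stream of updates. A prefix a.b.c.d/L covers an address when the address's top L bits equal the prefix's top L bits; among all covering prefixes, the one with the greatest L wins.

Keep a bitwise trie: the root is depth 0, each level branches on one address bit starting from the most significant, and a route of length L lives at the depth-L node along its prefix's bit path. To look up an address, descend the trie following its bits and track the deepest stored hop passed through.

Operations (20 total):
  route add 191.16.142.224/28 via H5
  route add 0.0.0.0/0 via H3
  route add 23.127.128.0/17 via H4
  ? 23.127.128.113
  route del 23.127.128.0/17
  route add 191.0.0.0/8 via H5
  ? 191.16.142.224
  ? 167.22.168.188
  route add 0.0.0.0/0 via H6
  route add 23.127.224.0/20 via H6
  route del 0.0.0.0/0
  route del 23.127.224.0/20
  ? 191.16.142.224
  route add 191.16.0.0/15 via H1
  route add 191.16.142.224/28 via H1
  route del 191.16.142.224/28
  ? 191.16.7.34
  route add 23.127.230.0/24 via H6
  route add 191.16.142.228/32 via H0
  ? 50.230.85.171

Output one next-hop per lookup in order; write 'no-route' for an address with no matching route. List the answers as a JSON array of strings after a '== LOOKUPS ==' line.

Process each operation:
  add 191.16.142.224/28 -> H5 at depth 28
  add 0.0.0.0/0 -> H3 at depth 0
  add 23.127.128.0/17 -> H4 at depth 17
  lookup 23.127.128.113: bits 00010111011111111 walk d0:H3→d1:-→d2:-→d3:-→d4:-→d5:-→d6:-→d7:-→d8:-→d9:-→d10:-→d11:-→d12:-→d13:-→d14:-→d15:-→d16:-→d17:H4 -> H4
  - 23.127.128.0/17 clear@17
  add 191.0.0.0/8 -> H5 at depth 8
  lookup 191.16.142.224: bits 1011111100010000100011101110 walk d0:H3→d1:-→d2:-→d3:-→d4:-→d5:-→d6:-→d7:-→d8:H5→d9:-→d10:-→d11:-→d12:-→d13:-→d14:-→d15:-→d16:-→d17:-→d18:-→d19:-→d20:-→d21:-→d22:-→d23:-→d24:-→d25:-→d26:-→d27:-→d28:H5 -> H5
  lookup 167.22.168.188: bits 101 walk d0:H3→d1:-→d2:-→d3:- -> H3
  add 0.0.0.0/0 -> H6 at depth 0
  add 23.127.224.0/20 -> H6 at depth 20
  - 0.0.0.0/0 clear@0
  - 23.127.224.0/20 clear@20
  lookup 191.16.142.224: bits 1011111100010000100011101110 walk d0:-→d1:-→d2:-→d3:-→d4:-→d5:-→d6:-→d7:-→d8:H5→d9:-→d10:-→d11:-→d12:-→d13:-→d14:-→d15:-→d16:-→d17:-→d18:-→d19:-→d20:-→d21:-→d22:-→d23:-→d24:-→d25:-→d26:-→d27:-→d28:H5 -> H5
  add 191.16.0.0/15 -> H1 at depth 15
  add 191.16.142.224/28 -> H1 at depth 28
  - 191.16.142.224/28 clear@28
  lookup 191.16.7.34: bits 1011111100010000 walk d0:-→d1:-→d2:-→d3:-→d4:-→d5:-→d6:-→d7:-→d8:H5→d9:-→d10:-→d11:-→d12:-→d13:-→d14:-→d15:H1→d16:- -> H1
  add 23.127.230.0/24 -> H6 at depth 24
  add 191.16.142.228/32 -> H0 at depth 32
  lookup 50.230.85.171: bits 00 walk d0:-→d1:-→d2:- -> no-route

== LOOKUPS ==
["H4","H5","H3","H5","H1","no-route"]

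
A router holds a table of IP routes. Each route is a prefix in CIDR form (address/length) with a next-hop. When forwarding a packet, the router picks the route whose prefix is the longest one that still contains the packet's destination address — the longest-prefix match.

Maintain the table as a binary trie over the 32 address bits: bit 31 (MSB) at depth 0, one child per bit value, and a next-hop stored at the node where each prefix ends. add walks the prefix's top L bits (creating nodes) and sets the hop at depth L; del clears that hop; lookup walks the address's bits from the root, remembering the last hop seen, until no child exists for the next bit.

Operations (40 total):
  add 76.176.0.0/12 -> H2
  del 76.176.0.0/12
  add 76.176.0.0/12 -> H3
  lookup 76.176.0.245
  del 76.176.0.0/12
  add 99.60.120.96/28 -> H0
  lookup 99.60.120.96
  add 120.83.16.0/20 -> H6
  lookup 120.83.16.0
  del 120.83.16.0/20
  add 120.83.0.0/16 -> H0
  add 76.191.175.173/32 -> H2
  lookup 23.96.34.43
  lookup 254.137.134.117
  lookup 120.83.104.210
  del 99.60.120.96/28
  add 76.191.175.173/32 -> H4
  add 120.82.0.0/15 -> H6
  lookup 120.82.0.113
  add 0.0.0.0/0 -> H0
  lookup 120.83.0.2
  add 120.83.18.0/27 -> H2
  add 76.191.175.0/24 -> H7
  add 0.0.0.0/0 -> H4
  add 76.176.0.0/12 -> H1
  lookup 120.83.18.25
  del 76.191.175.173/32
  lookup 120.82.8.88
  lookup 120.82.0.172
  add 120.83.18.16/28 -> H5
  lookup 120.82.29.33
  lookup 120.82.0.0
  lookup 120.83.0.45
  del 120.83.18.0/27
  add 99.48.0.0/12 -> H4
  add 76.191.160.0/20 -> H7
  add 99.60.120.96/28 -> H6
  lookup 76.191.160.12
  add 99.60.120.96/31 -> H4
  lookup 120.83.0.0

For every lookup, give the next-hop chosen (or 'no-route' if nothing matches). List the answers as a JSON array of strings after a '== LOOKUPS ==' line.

Trace:
  + 76.176.0.0/12 (H2) depth=12
  - 76.176.0.0/12 clear@12
  + 76.176.0.0/12 (H3) depth=12
  ? 76.176.0.245  path d0:-→d1:-→d2:-→d3:-→d4:-→d5:-→d6:-→d7:-→d8:-→d9:-→d10:-→d11:-→d12:H3  best=H3
  - 76.176.0.0/12 clear@12
  + 99.60.120.96/28 (H0) depth=28
  ? 99.60.120.96  path d0:-→d1:-→d2:-→d3:-→d4:-→d5:-→d6:-→d7:-→d8:-→d9:-→d10:-→d11:-→d12:-→d13:-→d14:-→d15:-→d16:-→d17:-→d18:-→d19:-→d20:-→d21:-→d22:-→d23:-→d24:-→d25:-→d26:-→d27:-→d28:H0  best=H0
  + 120.83.16.0/20 (H6) depth=20
  ? 120.83.16.0  path d0:-→d1:-→d2:-→d3:-→d4:-→d5:-→d6:-→d7:-→d8:-→d9:-→d10:-→d11:-→d12:-→d13:-→d14:-→d15:-→d16:-→d17:-→d18:-→d19:-→d20:H6  best=H6
  - 120.83.16.0/20 clear@20
  + 120.83.0.0/16 (H0) depth=16
  + 76.191.175.173/32 (H2) depth=32
  ? 23.96.34.43  path d0:-→d1:-  best=no-route
  ? 254.137.134.117  path d0:-  best=no-route
  ? 120.83.104.210  path d0:-→d1:-→d2:-→d3:-→d4:-→d5:-→d6:-→d7:-→d8:-→d9:-→d10:-→d11:-→d12:-→d13:-→d14:-→d15:-→d16:H0→d17:-  best=H0
  - 99.60.120.96/28 clear@28
  + 76.191.175.173/32 (H4) depth=32
  + 120.82.0.0/15 (H6) depth=15
  ? 120.82.0.113  path d0:-→d1:-→d2:-→d3:-→d4:-→d5:-→d6:-→d7:-→d8:-→d9:-→d10:-→d11:-→d12:-→d13:-→d14:-→d15:H6  best=H6
  + 0.0.0.0/0 (H0) depth=0
  ? 120.83.0.2  path d0:H0→d1:-→d2:-→d3:-→d4:-→d5:-→d6:-→d7:-→d8:-→d9:-→d10:-→d11:-→d12:-→d13:-→d14:-→d15:H6→d16:H0→d17:-→d18:-→d19:-  best=H0
  + 120.83.18.0/27 (H2) depth=27
  + 76.191.175.0/24 (H7) depth=24
  + 0.0.0.0/0 (H4) depth=0
  + 76.176.0.0/12 (H1) depth=12
  ? 120.83.18.25  path d0:H4→d1:-→d2:-→d3:-→d4:-→d5:-→d6:-→d7:-→d8:-→d9:-→d10:-→d11:-→d12:-→d13:-→d14:-→d15:H6→d16:H0→d17:-→d18:-→d19:-→d20:-→d21:-→d22:-→d23:-→d24:-→d25:-→d26:-→d27:H2  best=H2
  - 76.191.175.173/32 clear@32
  ? 120.82.8.88  path d0:H4→d1:-→d2:-→d3:-→d4:-→d5:-→d6:-→d7:-→d8:-→d9:-→d10:-→d11:-→d12:-→d13:-→d14:-→d15:H6  best=H6
  ? 120.82.0.172  path d0:H4→d1:-→d2:-→d3:-→d4:-→d5:-→d6:-→d7:-→d8:-→d9:-→d10:-→d11:-→d12:-→d13:-→d14:-→d15:H6  best=H6
  + 120.83.18.16/28 (H5) depth=28
  ? 120.82.29.33  path d0:H4→d1:-→d2:-→d3:-→d4:-→d5:-→d6:-→d7:-→d8:-→d9:-→d10:-→d11:-→d12:-→d13:-→d14:-→d15:H6  best=H6
  ? 120.82.0.0  path d0:H4→d1:-→d2:-→d3:-→d4:-→d5:-→d6:-→d7:-→d8:-→d9:-→d10:-→d11:-→d12:-→d13:-→d14:-→d15:H6  best=H6
  ? 120.83.0.45  path d0:H4→d1:-→d2:-→d3:-→d4:-→d5:-→d6:-→d7:-→d8:-→d9:-→d10:-→d11:-→d12:-→d13:-→d14:-→d15:H6→d16:H0→d17:-→d18:-→d19:-  best=H0
  - 120.83.18.0/27 clear@27
  + 99.48.0.0/12 (H4) depth=12
  + 76.191.160.0/20 (H7) depth=20
  + 99.60.120.96/28 (H6) depth=28
  ? 76.191.160.12  path d0:H4→d1:-→d2:-→d3:-→d4:-→d5:-→d6:-→d7:-→d8:-→d9:-→d10:-→d11:-→d12:H1→d13:-→d14:-→d15:-→d16:-→d17:-→d18:-→d19:-→d20:H7  best=H7
  + 99.60.120.96/31 (H4) depth=31
  ? 120.83.0.0  path d0:H4→d1:-→d2:-→d3:-→d4:-→d5:-→d6:-→d7:-→d8:-→d9:-→d10:-→d11:-→d12:-→d13:-→d14:-→d15:H6→d16:H0→d17:-→d18:-→d19:-  best=H0

== LOOKUPS ==
["H3","H0","H6","no-route","no-route","H0","H6","H0","H2","H6","H6","H6","H6","H0","H7","H0"]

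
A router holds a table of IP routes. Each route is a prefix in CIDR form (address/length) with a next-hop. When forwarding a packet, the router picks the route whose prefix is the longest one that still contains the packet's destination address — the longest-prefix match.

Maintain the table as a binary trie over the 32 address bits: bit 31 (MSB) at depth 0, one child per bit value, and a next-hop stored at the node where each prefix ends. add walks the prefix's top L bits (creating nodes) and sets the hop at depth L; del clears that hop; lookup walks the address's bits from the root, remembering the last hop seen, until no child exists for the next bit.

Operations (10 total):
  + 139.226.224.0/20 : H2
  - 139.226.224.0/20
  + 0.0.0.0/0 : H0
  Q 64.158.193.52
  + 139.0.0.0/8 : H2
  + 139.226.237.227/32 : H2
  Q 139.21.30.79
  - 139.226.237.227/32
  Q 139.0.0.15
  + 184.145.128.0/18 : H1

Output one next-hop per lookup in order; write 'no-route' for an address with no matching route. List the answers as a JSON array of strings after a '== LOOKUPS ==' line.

Trace:
  + 139.226.224.0/20 (H2) depth=20
  - 139.226.224.0/20 clear@20
  + 0.0.0.0/0 (H0) depth=0
  ? 64.158.193.52  path d0:H0  best=H0
  + 139.0.0.0/8 (H2) depth=8
  + 139.226.237.227/32 (H2) depth=32
  ? 139.21.30.79  path d0:H0→d1:-→d2:-→d3:-→d4:-→d5:-→d6:-→d7:-→d8:H2  best=H2
  - 139.226.237.227/32 clear@32
  ? 139.0.0.15  path d0:H0→d1:-→d2:-→d3:-→d4:-→d5:-→d6:-→d7:-→d8:H2  best=H2
  + 184.145.128.0/18 (H1) depth=18

== LOOKUPS ==
["H0","H2","H2"]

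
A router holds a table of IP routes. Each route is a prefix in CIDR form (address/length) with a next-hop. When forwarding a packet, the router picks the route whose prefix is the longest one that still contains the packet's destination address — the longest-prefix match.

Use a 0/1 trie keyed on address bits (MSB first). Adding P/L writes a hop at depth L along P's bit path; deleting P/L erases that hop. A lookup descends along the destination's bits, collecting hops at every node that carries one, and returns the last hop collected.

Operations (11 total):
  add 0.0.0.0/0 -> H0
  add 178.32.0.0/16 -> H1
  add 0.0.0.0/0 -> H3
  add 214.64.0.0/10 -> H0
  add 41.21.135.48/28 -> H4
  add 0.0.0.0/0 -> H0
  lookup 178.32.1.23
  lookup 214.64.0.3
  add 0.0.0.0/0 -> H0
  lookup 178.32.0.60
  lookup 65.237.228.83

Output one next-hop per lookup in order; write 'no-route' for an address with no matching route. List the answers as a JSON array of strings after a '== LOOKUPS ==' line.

Trace:
  add 0.0.0.0/0 -> H0 at depth 0
  add 178.32.0.0/16 -> H1 at depth 16
  add 0.0.0.0/0 -> H3 at depth 0
  add 214.64.0.0/10 -> H0 at depth 10
  add 41.21.135.48/28 -> H4 at depth 28
  add 0.0.0.0/0 -> H0 at depth 0
  lookup 178.32.1.23: bits 1011001000100000 walk d0:H0→d1:-→d2:-→d3:-→d4:-→d5:-→d6:-→d7:-→d8:-→d9:-→d10:-→d11:-→d12:-→d13:-→d14:-→d15:-→d16:H1 -> H1
  lookup 214.64.0.3: bits 1101011001 walk d0:H0→d1:-→d2:-→d3:-→d4:-→d5:-→d6:-→d7:-→d8:-→d9:-→d10:H0 -> H0
  add 0.0.0.0/0 -> H0 at depth 0
  lookup 178.32.0.60: bits 1011001000100000 walk d0:H0→d1:-→d2:-→d3:-→d4:-→d5:-→d6:-→d7:-→d8:-→d9:-→d10:-→d11:-→d12:-→d13:-→d14:-→d15:-→d16:H1 -> H1
  lookup 65.237.228.83: bits 0 walk d0:H0→d1:- -> H0

== LOOKUPS ==
["H1","H0","H1","H0"]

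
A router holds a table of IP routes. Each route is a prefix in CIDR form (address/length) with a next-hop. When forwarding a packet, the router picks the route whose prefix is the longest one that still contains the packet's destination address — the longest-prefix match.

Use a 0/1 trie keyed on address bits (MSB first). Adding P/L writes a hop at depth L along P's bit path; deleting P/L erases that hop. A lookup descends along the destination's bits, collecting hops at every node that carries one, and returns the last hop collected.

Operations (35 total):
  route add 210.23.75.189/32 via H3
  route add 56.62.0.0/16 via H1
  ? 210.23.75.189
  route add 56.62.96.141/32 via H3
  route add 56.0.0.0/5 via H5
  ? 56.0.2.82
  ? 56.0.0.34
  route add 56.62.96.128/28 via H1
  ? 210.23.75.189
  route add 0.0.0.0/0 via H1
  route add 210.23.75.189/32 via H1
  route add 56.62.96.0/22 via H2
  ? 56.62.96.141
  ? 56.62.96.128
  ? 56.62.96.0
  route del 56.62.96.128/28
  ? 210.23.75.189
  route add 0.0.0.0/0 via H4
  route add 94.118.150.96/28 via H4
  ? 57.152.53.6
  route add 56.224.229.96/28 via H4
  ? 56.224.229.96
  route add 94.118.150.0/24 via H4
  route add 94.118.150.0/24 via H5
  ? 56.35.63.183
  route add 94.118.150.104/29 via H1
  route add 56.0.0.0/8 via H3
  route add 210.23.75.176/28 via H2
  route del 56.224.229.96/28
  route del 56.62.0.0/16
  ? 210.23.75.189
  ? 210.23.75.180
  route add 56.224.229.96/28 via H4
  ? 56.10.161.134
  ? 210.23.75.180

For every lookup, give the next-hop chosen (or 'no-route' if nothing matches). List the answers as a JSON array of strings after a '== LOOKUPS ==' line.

Process each operation:
  + 210.23.75.189/32 (H3) depth=32
  + 56.62.0.0/16 (H1) depth=16
  ? 210.23.75.189  path d0:-→d1:-→d2:-→d3:-→d4:-→d5:-→d6:-→d7:-→d8:-→d9:-→d10:-→d11:-→d12:-→d13:-→d14:-→d15:-→d16:-→d17:-→d18:-→d19:-→d20:-→d21:-→d22:-→d23:-→d24:-→d25:-→d26:-→d27:-→d28:-→d29:-→d30:-→d31:-→d32:H3  best=H3
  + 56.62.96.141/32 (H3) depth=32
  + 56.0.0.0/5 (H5) depth=5
  ? 56.0.2.82  path d0:-→d1:-→d2:-→d3:-→d4:-→d5:H5→d6:-→d7:-→d8:-→d9:-→d10:-  best=H5
  ? 56.0.0.34  path d0:-→d1:-→d2:-→d3:-→d4:-→d5:H5→d6:-→d7:-→d8:-→d9:-→d10:-  best=H5
  + 56.62.96.128/28 (H1) depth=28
  ? 210.23.75.189  path d0:-→d1:-→d2:-→d3:-→d4:-→d5:-→d6:-→d7:-→d8:-→d9:-→d10:-→d11:-→d12:-→d13:-→d14:-→d15:-→d16:-→d17:-→d18:-→d19:-→d20:-→d21:-→d22:-→d23:-→d24:-→d25:-→d26:-→d27:-→d28:-→d29:-→d30:-→d31:-→d32:H3  best=H3
  + 0.0.0.0/0 (H1) depth=0
  + 210.23.75.189/32 (H1) depth=32
  + 56.62.96.0/22 (H2) depth=22
  ? 56.62.96.141  path d0:H1→d1:-→d2:-→d3:-→d4:-→d5:H5→d6:-→d7:-→d8:-→d9:-→d10:-→d11:-→d12:-→d13:-→d14:-→d15:-→d16:H1→d17:-→d18:-→d19:-→d20:-→d21:-→d22:H2→d23:-→d24:-→d25:-→d26:-→d27:-→d28:H1→d29:-→d30:-→d31:-→d32:H3  best=H3
  ? 56.62.96.128  path d0:H1→d1:-→d2:-→d3:-→d4:-→d5:H5→d6:-→d7:-→d8:-→d9:-→d10:-→d11:-→d12:-→d13:-→d14:-→d15:-→d16:H1→d17:-→d18:-→d19:-→d20:-→d21:-→d22:H2→d23:-→d24:-→d25:-→d26:-→d27:-→d28:H1  best=H1
  ? 56.62.96.0  path d0:H1→d1:-→d2:-→d3:-→d4:-→d5:H5→d6:-→d7:-→d8:-→d9:-→d10:-→d11:-→d12:-→d13:-→d14:-→d15:-→d16:H1→d17:-→d18:-→d19:-→d20:-→d21:-→d22:H2→d23:-→d24:-  best=H2
  del 56.62.96.128/28 (clear depth 28)
  ? 210.23.75.189  path d0:H1→d1:-→d2:-→d3:-→d4:-→d5:-→d6:-→d7:-→d8:-→d9:-→d10:-→d11:-→d12:-→d13:-→d14:-→d15:-→d16:-→d17:-→d18:-→d19:-→d20:-→d21:-→d22:-→d23:-→d24:-→d25:-→d26:-→d27:-→d28:-→d29:-→d30:-→d31:-→d32:H1  best=H1
  + 0.0.0.0/0 (H4) depth=0
  + 94.118.150.96/28 (H4) depth=28
  ? 57.152.53.6  path d0:H4→d1:-→d2:-→d3:-→d4:-→d5:H5→d6:-→d7:-  best=H5
  + 56.224.229.96/28 (H4) depth=28
  ? 56.224.229.96  path d0:H4→d1:-→d2:-→d3:-→d4:-→d5:H5→d6:-→d7:-→d8:-→d9:-→d10:-→d11:-→d12:-→d13:-→d14:-→d15:-→d16:-→d17:-→d18:-→d19:-→d20:-→d21:-→d22:-→d23:-→d24:-→d25:-→d26:-→d27:-→d28:H4  best=H4
  + 94.118.150.0/24 (H4) depth=24
  + 94.118.150.0/24 (H5) depth=24
  ? 56.35.63.183  path d0:H4→d1:-→d2:-→d3:-→d4:-→d5:H5→d6:-→d7:-→d8:-→d9:-→d10:-→d11:-  best=H5
  + 94.118.150.104/29 (H1) depth=29
  + 56.0.0.0/8 (H3) depth=8
  + 210.23.75.176/28 (H2) depth=28
  del 56.224.229.96/28 (clear depth 28)
  del 56.62.0.0/16 (clear depth 16)
  ? 210.23.75.189  path d0:H4→d1:-→d2:-→d3:-→d4:-→d5:-→d6:-→d7:-→d8:-→d9:-→d10:-→d11:-→d12:-→d13:-→d14:-→d15:-→d16:-→d17:-→d18:-→d19:-→d20:-→d21:-→d22:-→d23:-→d24:-→d25:-→d26:-→d27:-→d28:H2→d29:-→d30:-→d31:-→d32:H1  best=H1
  ? 210.23.75.180  path d0:H4→d1:-→d2:-→d3:-→d4:-→d5:-→d6:-→d7:-→d8:-→d9:-→d10:-→d11:-→d12:-→d13:-→d14:-→d15:-→d16:-→d17:-→d18:-→d19:-→d20:-→d21:-→d22:-→d23:-→d24:-→d25:-→d26:-→d27:-→d28:H2  best=H2
  + 56.224.229.96/28 (H4) depth=28
  ? 56.10.161.134  path d0:H4→d1:-→d2:-→d3:-→d4:-→d5:H5→d6:-→d7:-→d8:H3→d9:-→d10:-  best=H3
  ? 210.23.75.180  path d0:H4→d1:-→d2:-→d3:-→d4:-→d5:-→d6:-→d7:-→d8:-→d9:-→d10:-→d11:-→d12:-→d13:-→d14:-→d15:-→d16:-→d17:-→d18:-→d19:-→d20:-→d21:-→d22:-→d23:-→d24:-→d25:-→d26:-→d27:-→d28:H2  best=H2

== LOOKUPS ==
["H3","H5","H5","H3","H3","H1","H2","H1","H5","H4","H5","H1","H2","H3","H2"]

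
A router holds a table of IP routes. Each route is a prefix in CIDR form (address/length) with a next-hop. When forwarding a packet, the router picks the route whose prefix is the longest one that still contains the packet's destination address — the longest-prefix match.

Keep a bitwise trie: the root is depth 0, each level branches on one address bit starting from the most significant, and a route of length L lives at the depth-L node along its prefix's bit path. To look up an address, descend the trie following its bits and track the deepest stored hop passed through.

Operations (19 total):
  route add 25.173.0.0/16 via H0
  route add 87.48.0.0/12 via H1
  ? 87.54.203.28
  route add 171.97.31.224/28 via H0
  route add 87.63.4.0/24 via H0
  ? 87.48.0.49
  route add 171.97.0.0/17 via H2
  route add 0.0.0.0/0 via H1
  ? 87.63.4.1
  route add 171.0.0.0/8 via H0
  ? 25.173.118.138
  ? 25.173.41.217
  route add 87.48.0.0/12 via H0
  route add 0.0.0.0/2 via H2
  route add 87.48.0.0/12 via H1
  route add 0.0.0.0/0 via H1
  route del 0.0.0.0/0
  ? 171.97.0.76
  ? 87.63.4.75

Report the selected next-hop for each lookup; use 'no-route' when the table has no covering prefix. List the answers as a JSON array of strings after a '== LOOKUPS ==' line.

Trace:
  add 25.173.0.0/16 -> H0 at depth 16
  add 87.48.0.0/12 -> H1 at depth 12
  ? 87.54.203.28  path d0:-→d1:-→d2:-→d3:-→d4:-→d5:-→d6:-→d7:-→d8:-→d9:-→d10:-→d11:-→d12:H1  best=H1
  add 171.97.31.224/28 -> H0 at depth 28
  add 87.63.4.0/24 -> H0 at depth 24
  ? 87.48.0.49  path d0:-→d1:-→d2:-→d3:-→d4:-→d5:-→d6:-→d7:-→d8:-→d9:-→d10:-→d11:-→d12:H1  best=H1
  add 171.97.0.0/17 -> H2 at depth 17
  add 0.0.0.0/0 -> H1 at depth 0
  ? 87.63.4.1  path d0:H1→d1:-→d2:-→d3:-→d4:-→d5:-→d6:-→d7:-→d8:-→d9:-→d10:-→d11:-→d12:H1→d13:-→d14:-→d15:-→d16:-→d17:-→d18:-→d19:-→d20:-→d21:-→d22:-→d23:-→d24:H0  best=H0
  add 171.0.0.0/8 -> H0 at depth 8
  ? 25.173.118.138  path d0:H1→d1:-→d2:-→d3:-→d4:-→d5:-→d6:-→d7:-→d8:-→d9:-→d10:-→d11:-→d12:-→d13:-→d14:-→d15:-→d16:H0  best=H0
  ? 25.173.41.217  path d0:H1→d1:-→d2:-→d3:-→d4:-→d5:-→d6:-→d7:-→d8:-→d9:-→d10:-→d11:-→d12:-→d13:-→d14:-→d15:-→d16:H0  best=H0
  add 87.48.0.0/12 -> H0 at depth 12
  add 0.0.0.0/2 -> H2 at depth 2
  add 87.48.0.0/12 -> H1 at depth 12
  add 0.0.0.0/0 -> H1 at depth 0
  - 0.0.0.0/0 clear@0
  ? 171.97.0.76  path d0:-→d1:-→d2:-→d3:-→d4:-→d5:-→d6:-→d7:-→d8:H0→d9:-→d10:-→d11:-→d12:-→d13:-→d14:-→d15:-→d16:-→d17:H2→d18:-→d19:-  best=H2
  ? 87.63.4.75  path d0:-→d1:-→d2:-→d3:-→d4:-→d5:-→d6:-→d7:-→d8:-→d9:-→d10:-→d11:-→d12:H1→d13:-→d14:-→d15:-→d16:-→d17:-→d18:-→d19:-→d20:-→d21:-→d22:-→d23:-→d24:H0  best=H0

== LOOKUPS ==
["H1","H1","H0","H0","H0","H2","H0"]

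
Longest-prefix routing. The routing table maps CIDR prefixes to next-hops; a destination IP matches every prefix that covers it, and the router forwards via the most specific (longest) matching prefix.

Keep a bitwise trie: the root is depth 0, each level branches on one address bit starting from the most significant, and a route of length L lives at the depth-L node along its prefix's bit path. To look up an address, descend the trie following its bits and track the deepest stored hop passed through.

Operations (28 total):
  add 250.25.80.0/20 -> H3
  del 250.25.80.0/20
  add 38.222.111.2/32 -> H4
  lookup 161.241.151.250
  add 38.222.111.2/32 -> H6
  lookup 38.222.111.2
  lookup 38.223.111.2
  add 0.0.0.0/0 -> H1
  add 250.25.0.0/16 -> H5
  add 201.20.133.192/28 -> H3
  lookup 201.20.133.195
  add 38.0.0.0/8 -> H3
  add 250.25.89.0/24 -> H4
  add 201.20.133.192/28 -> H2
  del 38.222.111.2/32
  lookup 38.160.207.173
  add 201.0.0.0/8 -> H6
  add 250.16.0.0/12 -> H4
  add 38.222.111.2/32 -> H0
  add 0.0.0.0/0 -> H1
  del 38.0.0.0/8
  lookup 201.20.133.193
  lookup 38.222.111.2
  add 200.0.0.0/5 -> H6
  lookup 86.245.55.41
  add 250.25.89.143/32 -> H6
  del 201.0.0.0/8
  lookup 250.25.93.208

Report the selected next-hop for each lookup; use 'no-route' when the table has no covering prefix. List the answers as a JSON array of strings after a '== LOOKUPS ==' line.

Process each operation:
  + 250.25.80.0/20 (H3) depth=20
  - 250.25.80.0/20 clear@20
  + 38.222.111.2/32 (H4) depth=32
  Q 161.241.151.250: descend 1 ; hops seen [∅] ; pick no-route
  + 38.222.111.2/32 (H6) depth=32
  Q 38.222.111.2: descend 00100110110111100110111100000010 ; hops seen [H6] ; pick H6
  Q 38.223.111.2: descend 001001101101111 ; hops seen [∅] ; pick no-route
  + 0.0.0.0/0 (H1) depth=0
  + 250.25.0.0/16 (H5) depth=16
  + 201.20.133.192/28 (H3) depth=28
  Q 201.20.133.195: descend 1100100100010100100001011100 ; hops seen [H1,H3] ; pick H3
  + 38.0.0.0/8 (H3) depth=8
  + 250.25.89.0/24 (H4) depth=24
  + 201.20.133.192/28 (H2) depth=28
  - 38.222.111.2/32 clear@32
  Q 38.160.207.173: descend 001001101 ; hops seen [H1,H3] ; pick H3
  + 201.0.0.0/8 (H6) depth=8
  + 250.16.0.0/12 (H4) depth=12
  + 38.222.111.2/32 (H0) depth=32
  + 0.0.0.0/0 (H1) depth=0
  - 38.0.0.0/8 clear@8
  Q 201.20.133.193: descend 1100100100010100100001011100 ; hops seen [H1,H6,H2] ; pick H2
  Q 38.222.111.2: descend 00100110110111100110111100000010 ; hops seen [H1,H0] ; pick H0
  + 200.0.0.0/5 (H6) depth=5
  Q 86.245.55.41: descend 0 ; hops seen [H1] ; pick H1
  + 250.25.89.143/32 (H6) depth=32
  - 201.0.0.0/8 clear@8
  Q 250.25.93.208: descend 111110100001100101011 ; hops seen [H1,H4,H5] ; pick H5

== LOOKUPS ==
["no-route","H6","no-route","H3","H3","H2","H0","H1","H5"]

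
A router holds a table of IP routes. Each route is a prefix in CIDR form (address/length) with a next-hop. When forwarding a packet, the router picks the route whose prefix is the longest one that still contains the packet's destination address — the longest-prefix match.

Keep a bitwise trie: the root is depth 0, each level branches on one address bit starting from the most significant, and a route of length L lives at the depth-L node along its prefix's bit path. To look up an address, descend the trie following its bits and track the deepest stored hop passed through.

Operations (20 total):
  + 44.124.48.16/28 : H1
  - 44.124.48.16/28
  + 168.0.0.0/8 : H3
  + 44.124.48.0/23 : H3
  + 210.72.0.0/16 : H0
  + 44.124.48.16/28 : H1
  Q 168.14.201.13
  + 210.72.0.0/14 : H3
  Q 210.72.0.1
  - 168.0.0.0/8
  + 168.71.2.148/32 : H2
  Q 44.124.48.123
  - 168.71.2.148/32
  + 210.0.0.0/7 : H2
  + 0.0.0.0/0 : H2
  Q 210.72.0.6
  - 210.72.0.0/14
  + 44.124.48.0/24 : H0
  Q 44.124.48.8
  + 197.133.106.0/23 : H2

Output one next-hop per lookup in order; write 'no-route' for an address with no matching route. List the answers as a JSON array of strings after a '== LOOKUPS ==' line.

Apply in order:
  + 44.124.48.16/28 (H1) depth=28
  del 44.124.48.16/28 (clear depth 28)
  + 168.0.0.0/8 (H3) depth=8
  + 44.124.48.0/23 (H3) depth=23
  + 210.72.0.0/16 (H0) depth=16
  + 44.124.48.16/28 (H1) depth=28
  Q 168.14.201.13: descend 10101000 ; hops seen [H3] ; pick H3
  + 210.72.0.0/14 (H3) depth=14
  Q 210.72.0.1: descend 1101001001001000 ; hops seen [H3,H0] ; pick H0
  del 168.0.0.0/8 (clear depth 8)
  + 168.71.2.148/32 (H2) depth=32
  Q 44.124.48.123: descend 0010110001111100001100000 ; hops seen [H3] ; pick H3
  del 168.71.2.148/32 (clear depth 32)
  + 210.0.0.0/7 (H2) depth=7
  + 0.0.0.0/0 (H2) depth=0
  Q 210.72.0.6: descend 1101001001001000 ; hops seen [H2,H2,H3,H0] ; pick H0
  del 210.72.0.0/14 (clear depth 14)
  + 44.124.48.0/24 (H0) depth=24
  Q 44.124.48.8: descend 001011000111110000110000000 ; hops seen [H2,H3,H0] ; pick H0
  + 197.133.106.0/23 (H2) depth=23

== LOOKUPS ==
["H3","H0","H3","H0","H0"]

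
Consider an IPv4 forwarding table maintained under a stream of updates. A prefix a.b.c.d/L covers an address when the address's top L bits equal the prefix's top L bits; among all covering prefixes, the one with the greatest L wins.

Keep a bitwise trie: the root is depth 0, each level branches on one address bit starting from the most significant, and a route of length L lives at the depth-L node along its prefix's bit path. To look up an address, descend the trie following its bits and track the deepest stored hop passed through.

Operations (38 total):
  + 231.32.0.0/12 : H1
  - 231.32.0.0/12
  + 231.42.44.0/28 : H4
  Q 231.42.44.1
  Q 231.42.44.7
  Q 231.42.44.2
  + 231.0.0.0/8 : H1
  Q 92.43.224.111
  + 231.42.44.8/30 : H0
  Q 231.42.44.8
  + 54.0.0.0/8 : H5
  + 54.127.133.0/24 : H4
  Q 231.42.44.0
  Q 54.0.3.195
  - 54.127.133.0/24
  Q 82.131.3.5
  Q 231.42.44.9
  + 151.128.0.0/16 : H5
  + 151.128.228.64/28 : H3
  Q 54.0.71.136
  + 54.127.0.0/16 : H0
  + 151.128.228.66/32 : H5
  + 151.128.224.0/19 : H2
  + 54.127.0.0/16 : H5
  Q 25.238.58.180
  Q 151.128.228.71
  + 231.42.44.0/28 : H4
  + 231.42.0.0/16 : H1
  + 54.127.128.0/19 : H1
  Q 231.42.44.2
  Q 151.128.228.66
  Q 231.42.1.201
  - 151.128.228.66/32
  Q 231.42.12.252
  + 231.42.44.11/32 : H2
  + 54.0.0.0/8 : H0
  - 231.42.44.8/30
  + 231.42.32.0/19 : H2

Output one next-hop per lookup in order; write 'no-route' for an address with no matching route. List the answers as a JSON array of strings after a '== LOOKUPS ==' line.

Process each operation:
  add 231.32.0.0/12 -> H1 at depth 12
  del 231.32.0.0/12 (clear depth 12)
  add 231.42.44.0/28 -> H4 at depth 28
  lookup 231.42.44.1: bits 1110011100101010001011000000 walk d0:-→d1:-→d2:-→d3:-→d4:-→d5:-→d6:-→d7:-→d8:-→d9:-→d10:-→d11:-→d12:-→d13:-→d14:-→d15:-→d16:-→d17:-→d18:-→d19:-→d20:-→d21:-→d22:-→d23:-→d24:-→d25:-→d26:-→d27:-→d28:H4 -> H4
  lookup 231.42.44.7: bits 1110011100101010001011000000 walk d0:-→d1:-→d2:-→d3:-→d4:-→d5:-→d6:-→d7:-→d8:-→d9:-→d10:-→d11:-→d12:-→d13:-→d14:-→d15:-→d16:-→d17:-→d18:-→d19:-→d20:-→d21:-→d22:-→d23:-→d24:-→d25:-→d26:-→d27:-→d28:H4 -> H4
  lookup 231.42.44.2: bits 1110011100101010001011000000 walk d0:-→d1:-→d2:-→d3:-→d4:-→d5:-→d6:-→d7:-→d8:-→d9:-→d10:-→d11:-→d12:-→d13:-→d14:-→d15:-→d16:-→d17:-→d18:-→d19:-→d20:-→d21:-→d22:-→d23:-→d24:-→d25:-→d26:-→d27:-→d28:H4 -> H4
  add 231.0.0.0/8 -> H1 at depth 8
  lookup 92.43.224.111: bits ε walk d0:- -> no-route
  add 231.42.44.8/30 -> H0 at depth 30
  lookup 231.42.44.8: bits 111001110010101000101100000010 walk d0:-→d1:-→d2:-→d3:-→d4:-→d5:-→d6:-→d7:-→d8:H1→d9:-→d10:-→d11:-→d12:-→d13:-→d14:-→d15:-→d16:-→d17:-→d18:-→d19:-→d20:-→d21:-→d22:-→d23:-→d24:-→d25:-→d26:-→d27:-→d28:H4→d29:-→d30:H0 -> H0
  add 54.0.0.0/8 -> H5 at depth 8
  add 54.127.133.0/24 -> H4 at depth 24
  lookup 231.42.44.0: bits 1110011100101010001011000000 walk d0:-→d1:-→d2:-→d3:-→d4:-→d5:-→d6:-→d7:-→d8:H1→d9:-→d10:-→d11:-→d12:-→d13:-→d14:-→d15:-→d16:-→d17:-→d18:-→d19:-→d20:-→d21:-→d22:-→d23:-→d24:-→d25:-→d26:-→d27:-→d28:H4 -> H4
  lookup 54.0.3.195: bits 001101100 walk d0:-→d1:-→d2:-→d3:-→d4:-→d5:-→d6:-→d7:-→d8:H5→d9:- -> H5
  del 54.127.133.0/24 (clear depth 24)
  lookup 82.131.3.5: bits 0 walk d0:-→d1:- -> no-route
  lookup 231.42.44.9: bits 111001110010101000101100000010 walk d0:-→d1:-→d2:-→d3:-→d4:-→d5:-→d6:-→d7:-→d8:H1→d9:-→d10:-→d11:-→d12:-→d13:-→d14:-→d15:-→d16:-→d17:-→d18:-→d19:-→d20:-→d21:-→d22:-→d23:-→d24:-→d25:-→d26:-→d27:-→d28:H4→d29:-→d30:H0 -> H0
  add 151.128.0.0/16 -> H5 at depth 16
  add 151.128.228.64/28 -> H3 at depth 28
  lookup 54.0.71.136: bits 001101100 walk d0:-→d1:-→d2:-→d3:-→d4:-→d5:-→d6:-→d7:-→d8:H5→d9:- -> H5
  add 54.127.0.0/16 -> H0 at depth 16
  add 151.128.228.66/32 -> H5 at depth 32
  add 151.128.224.0/19 -> H2 at depth 19
  add 54.127.0.0/16 -> H5 at depth 16
  lookup 25.238.58.180: bits 00 walk d0:-→d1:-→d2:- -> no-route
  lookup 151.128.228.71: bits 10010111100000001110010001000 walk d0:-→d1:-→d2:-→d3:-→d4:-→d5:-→d6:-→d7:-→d8:-→d9:-→d10:-→d11:-→d12:-→d13:-→d14:-→d15:-→d16:H5→d17:-→d18:-→d19:H2→d20:-→d21:-→d22:-→d23:-→d24:-→d25:-→d26:-→d27:-→d28:H3→d29:- -> H3
  add 231.42.44.0/28 -> H4 at depth 28
  add 231.42.0.0/16 -> H1 at depth 16
  add 54.127.128.0/19 -> H1 at depth 19
  lookup 231.42.44.2: bits 1110011100101010001011000000 walk d0:-→d1:-→d2:-→d3:-→d4:-→d5:-→d6:-→d7:-→d8:H1→d9:-→d10:-→d11:-→d12:-→d13:-→d14:-→d15:-→d16:H1→d17:-→d18:-→d19:-→d20:-→d21:-→d22:-→d23:-→d24:-→d25:-→d26:-→d27:-→d28:H4 -> H4
  lookup 151.128.228.66: bits 10010111100000001110010001000010 walk d0:-→d1:-→d2:-→d3:-→d4:-→d5:-→d6:-→d7:-→d8:-→d9:-→d10:-→d11:-→d12:-→d13:-→d14:-→d15:-→d16:H5→d17:-→d18:-→d19:H2→d20:-→d21:-→d22:-→d23:-→d24:-→d25:-→d26:-→d27:-→d28:H3→d29:-→d30:-→d31:-→d32:H5 -> H5
  lookup 231.42.1.201: bits 111001110010101000 walk d0:-→d1:-→d2:-→d3:-→d4:-→d5:-→d6:-→d7:-→d8:H1→d9:-→d10:-→d11:-→d12:-→d13:-→d14:-→d15:-→d16:H1→d17:-→d18:- -> H1
  del 151.128.228.66/32 (clear depth 32)
  lookup 231.42.12.252: bits 111001110010101000 walk d0:-→d1:-→d2:-→d3:-→d4:-→d5:-→d6:-→d7:-→d8:H1→d9:-→d10:-→d11:-→d12:-→d13:-→d14:-→d15:-→d16:H1→d17:-→d18:- -> H1
  add 231.42.44.11/32 -> H2 at depth 32
  add 54.0.0.0/8 -> H0 at depth 8
  del 231.42.44.8/30 (clear depth 30)
  add 231.42.32.0/19 -> H2 at depth 19

== LOOKUPS ==
["H4","H4","H4","no-route","H0","H4","H5","no-route","H0","H5","no-route","H3","H4","H5","H1","H1"]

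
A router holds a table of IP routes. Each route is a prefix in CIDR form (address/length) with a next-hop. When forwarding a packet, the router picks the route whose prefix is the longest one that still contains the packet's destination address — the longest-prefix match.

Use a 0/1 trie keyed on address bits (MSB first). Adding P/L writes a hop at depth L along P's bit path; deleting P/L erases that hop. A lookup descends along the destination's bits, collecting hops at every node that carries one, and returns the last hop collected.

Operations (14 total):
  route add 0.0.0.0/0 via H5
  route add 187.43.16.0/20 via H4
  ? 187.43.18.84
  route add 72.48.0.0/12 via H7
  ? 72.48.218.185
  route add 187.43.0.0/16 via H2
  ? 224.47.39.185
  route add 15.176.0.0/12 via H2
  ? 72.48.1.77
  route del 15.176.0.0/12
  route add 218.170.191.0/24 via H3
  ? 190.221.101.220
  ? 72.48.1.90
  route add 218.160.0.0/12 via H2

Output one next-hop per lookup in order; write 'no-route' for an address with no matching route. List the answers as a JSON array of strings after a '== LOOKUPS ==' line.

Process each operation:
  + 0.0.0.0/0 (H5) depth=0
  + 187.43.16.0/20 (H4) depth=20
  ? 187.43.18.84  path d0:H5→d1:-→d2:-→d3:-→d4:-→d5:-→d6:-→d7:-→d8:-→d9:-→d10:-→d11:-→d12:-→d13:-→d14:-→d15:-→d16:-→d17:-→d18:-→d19:-→d20:H4  best=H4
  + 72.48.0.0/12 (H7) depth=12
  ? 72.48.218.185  path d0:H5→d1:-→d2:-→d3:-→d4:-→d5:-→d6:-→d7:-→d8:-→d9:-→d10:-→d11:-→d12:H7  best=H7
  + 187.43.0.0/16 (H2) depth=16
  ? 224.47.39.185  path d0:H5→d1:-  best=H5
  + 15.176.0.0/12 (H2) depth=12
  ? 72.48.1.77  path d0:H5→d1:-→d2:-→d3:-→d4:-→d5:-→d6:-→d7:-→d8:-→d9:-→d10:-→d11:-→d12:H7  best=H7
  - 15.176.0.0/12 clear@12
  + 218.170.191.0/24 (H3) depth=24
  ? 190.221.101.220  path d0:H5→d1:-→d2:-→d3:-→d4:-→d5:-  best=H5
  ? 72.48.1.90  path d0:H5→d1:-→d2:-→d3:-→d4:-→d5:-→d6:-→d7:-→d8:-→d9:-→d10:-→d11:-→d12:H7  best=H7
  + 218.160.0.0/12 (H2) depth=12

== LOOKUPS ==
["H4","H7","H5","H7","H5","H7"]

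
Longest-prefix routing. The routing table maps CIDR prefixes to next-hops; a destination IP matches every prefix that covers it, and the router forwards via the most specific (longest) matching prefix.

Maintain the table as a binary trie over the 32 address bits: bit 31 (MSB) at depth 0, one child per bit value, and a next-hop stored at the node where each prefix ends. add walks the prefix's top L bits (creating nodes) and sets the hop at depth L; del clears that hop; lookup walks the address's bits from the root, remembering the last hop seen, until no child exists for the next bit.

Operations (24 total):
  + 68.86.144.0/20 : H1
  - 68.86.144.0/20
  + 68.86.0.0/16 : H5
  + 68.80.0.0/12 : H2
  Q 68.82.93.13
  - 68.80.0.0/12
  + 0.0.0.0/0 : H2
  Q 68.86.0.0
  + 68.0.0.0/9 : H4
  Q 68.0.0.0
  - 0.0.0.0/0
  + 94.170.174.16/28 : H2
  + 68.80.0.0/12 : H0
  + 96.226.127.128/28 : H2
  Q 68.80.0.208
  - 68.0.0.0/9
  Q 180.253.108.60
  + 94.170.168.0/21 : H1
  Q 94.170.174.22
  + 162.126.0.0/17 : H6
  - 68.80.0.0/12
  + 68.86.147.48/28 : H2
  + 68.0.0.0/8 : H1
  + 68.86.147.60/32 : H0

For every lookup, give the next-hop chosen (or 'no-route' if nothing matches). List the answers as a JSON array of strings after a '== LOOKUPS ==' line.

Trace:
  + 68.86.144.0/20 (H1) depth=20
  - 68.86.144.0/20 clear@20
  + 68.86.0.0/16 (H5) depth=16
  + 68.80.0.0/12 (H2) depth=12
  ? 68.82.93.13  path d0:-→d1:-→d2:-→d3:-→d4:-→d5:-→d6:-→d7:-→d8:-→d9:-→d10:-→d11:-→d12:H2→d13:-  best=H2
  - 68.80.0.0/12 clear@12
  + 0.0.0.0/0 (H2) depth=0
  ? 68.86.0.0  path d0:H2→d1:-→d2:-→d3:-→d4:-→d5:-→d6:-→d7:-→d8:-→d9:-→d10:-→d11:-→d12:-→d13:-→d14:-→d15:-→d16:H5  best=H5
  + 68.0.0.0/9 (H4) depth=9
  ? 68.0.0.0  path d0:H2→d1:-→d2:-→d3:-→d4:-→d5:-→d6:-→d7:-→d8:-→d9:H4  best=H4
  - 0.0.0.0/0 clear@0
  + 94.170.174.16/28 (H2) depth=28
  + 68.80.0.0/12 (H0) depth=12
  + 96.226.127.128/28 (H2) depth=28
  ? 68.80.0.208  path d0:-→d1:-→d2:-→d3:-→d4:-→d5:-→d6:-→d7:-→d8:-→d9:H4→d10:-→d11:-→d12:H0→d13:-  best=H0
  - 68.0.0.0/9 clear@9
  ? 180.253.108.60  path d0:-  best=no-route
  + 94.170.168.0/21 (H1) depth=21
  ? 94.170.174.22  path d0:-→d1:-→d2:-→d3:-→d4:-→d5:-→d6:-→d7:-→d8:-→d9:-→d10:-→d11:-→d12:-→d13:-→d14:-→d15:-→d16:-→d17:-→d18:-→d19:-→d20:-→d21:H1→d22:-→d23:-→d24:-→d25:-→d26:-→d27:-→d28:H2  best=H2
  + 162.126.0.0/17 (H6) depth=17
  - 68.80.0.0/12 clear@12
  + 68.86.147.48/28 (H2) depth=28
  + 68.0.0.0/8 (H1) depth=8
  + 68.86.147.60/32 (H0) depth=32

== LOOKUPS ==
["H2","H5","H4","H0","no-route","H2"]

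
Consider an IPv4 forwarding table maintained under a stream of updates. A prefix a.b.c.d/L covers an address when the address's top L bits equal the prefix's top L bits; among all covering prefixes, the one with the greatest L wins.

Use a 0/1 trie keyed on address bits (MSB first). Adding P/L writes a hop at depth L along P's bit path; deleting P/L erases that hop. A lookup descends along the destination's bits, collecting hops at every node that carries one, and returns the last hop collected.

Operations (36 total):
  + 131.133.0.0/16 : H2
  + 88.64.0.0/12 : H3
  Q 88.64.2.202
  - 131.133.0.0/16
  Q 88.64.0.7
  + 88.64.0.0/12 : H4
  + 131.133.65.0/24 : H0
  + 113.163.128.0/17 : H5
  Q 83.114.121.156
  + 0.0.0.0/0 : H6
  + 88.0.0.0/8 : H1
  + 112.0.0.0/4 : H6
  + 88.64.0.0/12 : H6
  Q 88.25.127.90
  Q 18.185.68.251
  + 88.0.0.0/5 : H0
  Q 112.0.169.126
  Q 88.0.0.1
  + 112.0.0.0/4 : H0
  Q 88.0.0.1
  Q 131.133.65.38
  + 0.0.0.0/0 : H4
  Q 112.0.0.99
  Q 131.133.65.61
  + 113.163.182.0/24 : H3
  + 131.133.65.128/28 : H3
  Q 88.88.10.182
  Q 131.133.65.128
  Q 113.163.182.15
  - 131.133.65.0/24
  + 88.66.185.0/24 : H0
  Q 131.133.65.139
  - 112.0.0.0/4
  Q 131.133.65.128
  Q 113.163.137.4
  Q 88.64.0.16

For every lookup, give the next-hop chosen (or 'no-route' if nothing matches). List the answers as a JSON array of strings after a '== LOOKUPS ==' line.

Process each operation:
  add 131.133.0.0/16 -> H2 at depth 16
  add 88.64.0.0/12 -> H3 at depth 12
  ? 88.64.2.202  path d0:-→d1:-→d2:-→d3:-→d4:-→d5:-→d6:-→d7:-→d8:-→d9:-→d10:-→d11:-→d12:H3  best=H3
  - 131.133.0.0/16 clear@16
  ? 88.64.0.7  path d0:-→d1:-→d2:-→d3:-→d4:-→d5:-→d6:-→d7:-→d8:-→d9:-→d10:-→d11:-→d12:H3  best=H3
  add 88.64.0.0/12 -> H4 at depth 12
  add 131.133.65.0/24 -> H0 at depth 24
  add 113.163.128.0/17 -> H5 at depth 17
  ? 83.114.121.156  path d0:-→d1:-→d2:-→d3:-→d4:-  best=no-route
  add 0.0.0.0/0 -> H6 at depth 0
  add 88.0.0.0/8 -> H1 at depth 8
  add 112.0.0.0/4 -> H6 at depth 4
  add 88.64.0.0/12 -> H6 at depth 12
  ? 88.25.127.90  path d0:H6→d1:-→d2:-→d3:-→d4:-→d5:-→d6:-→d7:-→d8:H1→d9:-  best=H1
  ? 18.185.68.251  path d0:H6→d1:-  best=H6
  add 88.0.0.0/5 -> H0 at depth 5
  ? 112.0.169.126  path d0:H6→d1:-→d2:-→d3:-→d4:H6→d5:-→d6:-→d7:-  best=H6
  ? 88.0.0.1  path d0:H6→d1:-→d2:-→d3:-→d4:-→d5:H0→d6:-→d7:-→d8:H1→d9:-  best=H1
  add 112.0.0.0/4 -> H0 at depth 4
  ? 88.0.0.1  path d0:H6→d1:-→d2:-→d3:-→d4:-→d5:H0→d6:-→d7:-→d8:H1→d9:-  best=H1
  ? 131.133.65.38  path d0:H6→d1:-→d2:-→d3:-→d4:-→d5:-→d6:-→d7:-→d8:-→d9:-→d10:-→d11:-→d12:-→d13:-→d14:-→d15:-→d16:-→d17:-→d18:-→d19:-→d20:-→d21:-→d22:-→d23:-→d24:H0  best=H0
  add 0.0.0.0/0 -> H4 at depth 0
  ? 112.0.0.99  path d0:H4→d1:-→d2:-→d3:-→d4:H0→d5:-→d6:-→d7:-  best=H0
  ? 131.133.65.61  path d0:H4→d1:-→d2:-→d3:-→d4:-→d5:-→d6:-→d7:-→d8:-→d9:-→d10:-→d11:-→d12:-→d13:-→d14:-→d15:-→d16:-→d17:-→d18:-→d19:-→d20:-→d21:-→d22:-→d23:-→d24:H0  best=H0
  add 113.163.182.0/24 -> H3 at depth 24
  add 131.133.65.128/28 -> H3 at depth 28
  ? 88.88.10.182  path d0:H4→d1:-→d2:-→d3:-→d4:-→d5:H0→d6:-→d7:-→d8:H1→d9:-→d10:-→d11:-  best=H1
  ? 131.133.65.128  path d0:H4→d1:-→d2:-→d3:-→d4:-→d5:-→d6:-→d7:-→d8:-→d9:-→d10:-→d11:-→d12:-→d13:-→d14:-→d15:-→d16:-→d17:-→d18:-→d19:-→d20:-→d21:-→d22:-→d23:-→d24:H0→d25:-→d26:-→d27:-→d28:H3  best=H3
  ? 113.163.182.15  path d0:H4→d1:-→d2:-→d3:-→d4:H0→d5:-→d6:-→d7:-→d8:-→d9:-→d10:-→d11:-→d12:-→d13:-→d14:-→d15:-→d16:-→d17:H5→d18:-→d19:-→d20:-→d21:-→d22:-→d23:-→d24:H3  best=H3
  - 131.133.65.0/24 clear@24
  add 88.66.185.0/24 -> H0 at depth 24
  ? 131.133.65.139  path d0:H4→d1:-→d2:-→d3:-→d4:-→d5:-→d6:-→d7:-→d8:-→d9:-→d10:-→d11:-→d12:-→d13:-→d14:-→d15:-→d16:-→d17:-→d18:-→d19:-→d20:-→d21:-→d22:-→d23:-→d24:-→d25:-→d26:-→d27:-→d28:H3  best=H3
  - 112.0.0.0/4 clear@4
  ? 131.133.65.128  path d0:H4→d1:-→d2:-→d3:-→d4:-→d5:-→d6:-→d7:-→d8:-→d9:-→d10:-→d11:-→d12:-→d13:-→d14:-→d15:-→d16:-→d17:-→d18:-→d19:-→d20:-→d21:-→d22:-→d23:-→d24:-→d25:-→d26:-→d27:-→d28:H3  best=H3
  ? 113.163.137.4  path d0:H4→d1:-→d2:-→d3:-→d4:-→d5:-→d6:-→d7:-→d8:-→d9:-→d10:-→d11:-→d12:-→d13:-→d14:-→d15:-→d16:-→d17:H5→d18:-  best=H5
  ? 88.64.0.16  path d0:H4→d1:-→d2:-→d3:-→d4:-→d5:H0→d6:-→d7:-→d8:H1→d9:-→d10:-→d11:-→d12:H6→d13:-→d14:-  best=H6

== LOOKUPS ==
["H3","H3","no-route","H1","H6","H6","H1","H1","H0","H0","H0","H1","H3","H3","H3","H3","H5","H6"]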